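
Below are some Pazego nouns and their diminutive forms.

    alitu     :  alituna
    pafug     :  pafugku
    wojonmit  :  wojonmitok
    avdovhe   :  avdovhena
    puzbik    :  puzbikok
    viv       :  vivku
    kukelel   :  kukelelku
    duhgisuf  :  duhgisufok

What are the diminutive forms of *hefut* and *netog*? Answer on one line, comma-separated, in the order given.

hefutok, netogku

The alternation tracks the final sound of the stem — -ok when the stem ends in a voiceless consonant (*wojonmit*, *puzbik*, *duhgisuf*); -ku when the stem ends in a voiced consonant (*pafug*, *viv*, *kukelel*); -na when the stem ends in a vowel (*alitu*, *avdovhe*).
The final sound of *hefut* is /t/, which is a voiceless consonant, so the suffix is -ok, giving *hefutok*.
The final sound of *netog* is /g/, which is a voiced consonant, so the suffix is -ku, giving *netogku*.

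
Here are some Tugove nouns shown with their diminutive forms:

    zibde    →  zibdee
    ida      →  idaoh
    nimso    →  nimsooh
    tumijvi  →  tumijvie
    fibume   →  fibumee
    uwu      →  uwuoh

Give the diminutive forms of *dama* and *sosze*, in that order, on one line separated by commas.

The pattern is front/back vowel harmony: -e when the last vowel of the stem is a front vowel (*zibde*, *tumijvi*, *fibume*); -oh when the last vowel of the stem is a back vowel (*ida*, *nimso*, *uwu*).
*dama* — last vowel /a/ (a back vowel) → -oh → *damaoh*.
The last vowel of *sosze* is /e/, which is a front vowel, so the suffix is -e, giving *soszee*.

damaoh, soszee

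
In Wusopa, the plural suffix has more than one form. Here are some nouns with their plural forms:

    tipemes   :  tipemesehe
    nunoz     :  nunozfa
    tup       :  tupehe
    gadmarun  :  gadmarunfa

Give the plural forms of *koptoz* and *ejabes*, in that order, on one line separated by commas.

koptozfa, ejabesehe

The alternation tracks the final consonant of the stem — -ehe when the stem ends in a voiceless consonant (*tipemes*, *tup*); -fa when the stem ends in a voiced consonant (*nunoz*, *gadmarun*).
*koptoz*: final consonant = /z/, voiced → -fa → *koptozfa*.
*ejabes*: final consonant = /s/, voiceless → -ehe → *ejabesehe*.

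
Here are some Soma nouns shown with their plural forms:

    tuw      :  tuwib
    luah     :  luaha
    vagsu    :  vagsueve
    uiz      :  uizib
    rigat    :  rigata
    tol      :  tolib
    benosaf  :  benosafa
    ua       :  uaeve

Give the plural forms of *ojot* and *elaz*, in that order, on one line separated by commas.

ojota, elazib

The pattern is voicing of the final sound: -a when the stem ends in a voiceless consonant (*luah*, *rigat*, *benosaf*); -ib when the stem ends in a voiced consonant (*tuw*, *uiz*, *tol*); -eve when the stem ends in a vowel (*vagsu*, *ua*).
Since the final sound of *ojot* is /t/ (a voiceless consonant), it takes -a, giving *ojota*.
The final sound of *elaz* is /z/, which is a voiced consonant, so the suffix is -ib, giving *elazib*.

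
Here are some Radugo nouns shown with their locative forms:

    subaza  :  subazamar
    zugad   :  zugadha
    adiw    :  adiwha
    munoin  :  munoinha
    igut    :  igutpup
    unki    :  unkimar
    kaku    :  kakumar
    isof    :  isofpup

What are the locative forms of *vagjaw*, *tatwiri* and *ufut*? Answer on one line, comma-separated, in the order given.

vagjawha, tatwirimar, ufutpup

The alternation tracks the final sound of the stem — -pup when the stem ends in a voiceless consonant (*igut*, *isof*); -ha when the stem ends in a voiced consonant (*zugad*, *adiw*, *munoin*); -mar when the stem ends in a vowel (*subaza*, *unki*, *kaku*).
*vagjaw*: final sound = /w/, a voiced consonant → -ha → *vagjawha*.
*tatwiri*: final sound = /i/, a vowel → -mar → *tatwirimar*.
*ufut*: final sound = /t/, a voiceless consonant → -pup → *ufutpup*.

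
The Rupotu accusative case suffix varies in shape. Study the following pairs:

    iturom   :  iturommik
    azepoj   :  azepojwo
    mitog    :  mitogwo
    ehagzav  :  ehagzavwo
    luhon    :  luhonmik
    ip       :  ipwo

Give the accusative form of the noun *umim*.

Looking at the final consonant of each stem: -mik when the stem ends in a nasal (*iturom*, *luhon*); -wo when the stem ends in a non-nasal consonant (*azepoj*, *mitog*, *ehagzav*, *ip*).
*umim* — final consonant /m/ (a nasal) → -mik → *umimmik*.

umimmik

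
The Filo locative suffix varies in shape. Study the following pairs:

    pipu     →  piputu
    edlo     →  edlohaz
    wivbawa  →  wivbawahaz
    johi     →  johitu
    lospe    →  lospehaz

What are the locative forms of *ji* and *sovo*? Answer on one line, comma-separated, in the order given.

jitu, sovohaz

The pattern is height harmony: -tu when the last vowel of the stem is a high vowel (*pipu*, *johi*); -haz when the last vowel of the stem is a non-high vowel (*edlo*, *wivbawa*, *lospe*).
The last vowel of *ji* is /i/, which is a high vowel, so the suffix is -tu, giving *jitu*.
Since the last vowel of *sovo* is /o/ (a non-high vowel), it takes -haz, giving *sovohaz*.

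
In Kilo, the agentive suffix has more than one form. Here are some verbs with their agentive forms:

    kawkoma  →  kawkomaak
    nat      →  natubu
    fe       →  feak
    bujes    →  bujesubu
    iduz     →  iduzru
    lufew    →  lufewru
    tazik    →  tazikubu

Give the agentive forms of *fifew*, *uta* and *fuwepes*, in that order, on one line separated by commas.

fifewru, utaak, fuwepesubu

The pattern is voicing of the final sound: -ubu when the stem ends in a voiceless consonant (*nat*, *bujes*, *tazik*); -ru when the stem ends in a voiced consonant (*iduz*, *lufew*); -ak when the stem ends in a vowel (*kawkoma*, *fe*).
Since the final sound of *fifew* is /w/ (a voiced consonant), it takes -ru, giving *fifewru*.
Since the final sound of *uta* is /a/ (a vowel), it takes -ak, giving *utaak*.
Since the final sound of *fuwepes* is /s/ (a voiceless consonant), it takes -ubu, giving *fuwepesubu*.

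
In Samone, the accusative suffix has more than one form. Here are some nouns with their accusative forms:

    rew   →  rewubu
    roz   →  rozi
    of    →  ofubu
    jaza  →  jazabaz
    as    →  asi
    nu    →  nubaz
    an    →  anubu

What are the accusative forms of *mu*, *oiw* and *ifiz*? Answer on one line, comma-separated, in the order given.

mubaz, oiwubu, ifizi

The pattern is sibilance of the final sound: -i when the stem ends in a sibilant (*roz*, *as*); -ubu when the stem ends in a non-sibilant consonant (*rew*, *of*, *an*); -baz when the stem ends in a vowel (*jaza*, *nu*).
*mu*: final sound = /u/, a vowel → -baz → *mubaz*.
*oiw*: final sound = /w/, a non-sibilant consonant → -ubu → *oiwubu*.
The final sound of *ifiz* is /z/, which is a sibilant, so the suffix is -i, giving *ifizi*.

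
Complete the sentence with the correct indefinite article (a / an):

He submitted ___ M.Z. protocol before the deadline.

The indefinite article is chosen by the initial *sound* of the following word, not its spelling.
The initialism *M.Z.* is read letter by letter; the first letter, M, is pronounced /ɛm/, which begins with a vowel sound.
So the article is *an*: He submitted an M.Z. protocol before the deadline.

an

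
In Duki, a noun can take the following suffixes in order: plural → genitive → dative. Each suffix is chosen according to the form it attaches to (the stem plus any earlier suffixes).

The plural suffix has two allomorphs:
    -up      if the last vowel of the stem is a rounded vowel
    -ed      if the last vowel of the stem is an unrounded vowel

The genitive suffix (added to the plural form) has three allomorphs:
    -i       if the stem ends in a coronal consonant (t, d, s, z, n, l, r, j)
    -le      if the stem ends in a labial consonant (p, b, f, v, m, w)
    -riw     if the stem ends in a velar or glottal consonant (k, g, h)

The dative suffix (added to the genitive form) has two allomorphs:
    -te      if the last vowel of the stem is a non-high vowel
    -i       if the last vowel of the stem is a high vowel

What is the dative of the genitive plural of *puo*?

puouplete

The last vowel of *puo* is /o/, which is a rounded vowel, so the plural suffix is -up, giving *puoup*.
The plural form *puoup*: final consonant = /p/, labial → -le → *puouple*.
Since the last vowel of the genitive form *puouple* is /e/ (a non-high vowel), it takes -te, giving *puouplete*.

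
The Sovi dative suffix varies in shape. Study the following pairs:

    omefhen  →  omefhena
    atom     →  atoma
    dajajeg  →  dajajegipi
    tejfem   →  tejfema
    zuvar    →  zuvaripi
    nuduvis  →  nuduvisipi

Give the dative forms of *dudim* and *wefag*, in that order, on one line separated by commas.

dudima, wefagipi

The suffix is conditioned by the final consonant: -a when the stem ends in a nasal (*omefhen*, *atom*, *tejfem*); -ipi when the stem ends in a non-nasal consonant (*dajajeg*, *zuvar*, *nuduvis*).
Since the final consonant of *dudim* is /m/ (a nasal), it takes -a, giving *dudima*.
*wefag* — final consonant /g/ (non-nasal) → -ipi → *wefagipi*.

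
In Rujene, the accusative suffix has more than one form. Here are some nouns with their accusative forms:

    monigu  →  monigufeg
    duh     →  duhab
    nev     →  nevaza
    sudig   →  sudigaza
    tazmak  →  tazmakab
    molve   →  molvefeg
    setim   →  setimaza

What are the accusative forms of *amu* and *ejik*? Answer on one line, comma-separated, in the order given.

The pattern is voicing of the final sound: -ab when the stem ends in a voiceless consonant (*duh*, *tazmak*); -aza when the stem ends in a voiced consonant (*nev*, *sudig*, *setim*); -feg when the stem ends in a vowel (*monigu*, *molve*).
The final sound of *amu* is /u/, which is a vowel, so the suffix is -feg, giving *amufeg*.
The final sound of *ejik* is /k/, which is a voiceless consonant, so the suffix is -ab, giving *ejikab*.

amufeg, ejikab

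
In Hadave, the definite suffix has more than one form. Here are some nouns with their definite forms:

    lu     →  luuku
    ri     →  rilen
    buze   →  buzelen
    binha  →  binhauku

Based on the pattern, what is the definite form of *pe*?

pelen

The pattern is front/back vowel harmony: -len when the last vowel of the stem is a front vowel (*ri*, *buze*); -uku when the last vowel of the stem is a back vowel (*lu*, *binha*).
*pe*: last vowel = /e/, a front vowel → -len → *pelen*.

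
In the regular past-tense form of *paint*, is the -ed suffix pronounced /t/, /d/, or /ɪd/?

The stem *paint* ends in /t/ or /d/.
The -ed suffix is realized as /ɪd/ after /t, d/; as /t/ after other voiceless consonants; and as /d/ after other voiced sounds.
So -ed on *paint* is pronounced /ɪd/.

/ɪd/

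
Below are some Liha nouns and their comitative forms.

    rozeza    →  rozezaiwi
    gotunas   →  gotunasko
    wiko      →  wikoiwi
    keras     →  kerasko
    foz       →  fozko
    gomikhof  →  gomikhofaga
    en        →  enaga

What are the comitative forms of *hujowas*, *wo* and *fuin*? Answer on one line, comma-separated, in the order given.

Looking at the final sound of each stem: -ko when the stem ends in a sibilant (*gotunas*, *keras*, *foz*); -aga when the stem ends in a non-sibilant consonant (*gomikhof*, *en*); -iwi when the stem ends in a vowel (*rozeza*, *wiko*).
*hujowas* — final sound /s/ (a sibilant) → -ko → *hujowasko*.
Since the final sound of *wo* is /o/ (a vowel), it takes -iwi, giving *woiwi*.
The final sound of *fuin* is /n/, which is a non-sibilant consonant, so the suffix is -aga, giving *fuinaga*.

hujowasko, woiwi, fuinaga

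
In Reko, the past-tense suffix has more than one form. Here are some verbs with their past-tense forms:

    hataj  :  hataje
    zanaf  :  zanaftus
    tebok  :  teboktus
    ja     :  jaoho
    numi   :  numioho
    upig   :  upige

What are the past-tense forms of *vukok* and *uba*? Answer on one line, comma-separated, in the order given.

vukoktus, ubaoho

The pattern is voicing of the final sound: -tus when the stem ends in a voiceless consonant (*zanaf*, *tebok*); -e when the stem ends in a voiced consonant (*hataj*, *upig*); -oho when the stem ends in a vowel (*ja*, *numi*).
The final sound of *vukok* is /k/, which is a voiceless consonant, so the suffix is -tus, giving *vukoktus*.
Since the final sound of *uba* is /a/ (a vowel), it takes -oho, giving *ubaoho*.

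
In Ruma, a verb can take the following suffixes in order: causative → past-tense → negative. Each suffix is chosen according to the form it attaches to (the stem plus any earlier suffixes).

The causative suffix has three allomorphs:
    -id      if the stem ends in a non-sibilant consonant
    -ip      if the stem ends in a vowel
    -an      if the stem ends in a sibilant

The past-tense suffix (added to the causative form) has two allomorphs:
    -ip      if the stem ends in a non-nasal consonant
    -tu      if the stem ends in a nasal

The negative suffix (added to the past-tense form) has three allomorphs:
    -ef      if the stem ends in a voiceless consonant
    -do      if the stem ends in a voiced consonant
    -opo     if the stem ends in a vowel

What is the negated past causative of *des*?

desantuopo

The final sound of *des* is /s/, which is a sibilant, so the causative suffix is -an, giving *desan*.
The causative form *desan*: final consonant = /n/, a nasal → -tu → *desantu*.
Since the final sound of the past-tense form *desantu* is /u/ (a vowel), it takes -opo, giving *desantuopo*.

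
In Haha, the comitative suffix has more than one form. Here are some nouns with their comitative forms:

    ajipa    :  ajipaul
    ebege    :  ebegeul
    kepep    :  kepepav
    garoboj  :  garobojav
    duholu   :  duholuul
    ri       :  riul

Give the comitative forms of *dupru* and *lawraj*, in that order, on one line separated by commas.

The alternation tracks the final sound of the stem — -av when the stem ends in a consonant (*kepep*, *garoboj*); -ul when the stem ends in a vowel (*ajipa*, *ebege*, *duholu*, *ri*).
The final sound of *dupru* is /u/, which is a vowel, so the suffix is -ul, giving *dupruul*.
Since the final sound of *lawraj* is /j/ (a consonant), it takes -av, giving *lawrajav*.

dupruul, lawrajav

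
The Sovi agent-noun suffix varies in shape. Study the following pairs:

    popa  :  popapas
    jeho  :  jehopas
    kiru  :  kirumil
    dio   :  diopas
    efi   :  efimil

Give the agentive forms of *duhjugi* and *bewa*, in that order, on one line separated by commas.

Looking at the last vowel of each stem: -mil when the last vowel of the stem is a high vowel (*kiru*, *efi*); -pas when the last vowel of the stem is a non-high vowel (*popa*, *jeho*, *dio*).
The last vowel of *duhjugi* is /i/, which is a high vowel, so the suffix is -mil, giving *duhjugimil*.
The last vowel of *bewa* is /a/, which is a non-high vowel, so the suffix is -pas, giving *bewapas*.

duhjugimil, bewapas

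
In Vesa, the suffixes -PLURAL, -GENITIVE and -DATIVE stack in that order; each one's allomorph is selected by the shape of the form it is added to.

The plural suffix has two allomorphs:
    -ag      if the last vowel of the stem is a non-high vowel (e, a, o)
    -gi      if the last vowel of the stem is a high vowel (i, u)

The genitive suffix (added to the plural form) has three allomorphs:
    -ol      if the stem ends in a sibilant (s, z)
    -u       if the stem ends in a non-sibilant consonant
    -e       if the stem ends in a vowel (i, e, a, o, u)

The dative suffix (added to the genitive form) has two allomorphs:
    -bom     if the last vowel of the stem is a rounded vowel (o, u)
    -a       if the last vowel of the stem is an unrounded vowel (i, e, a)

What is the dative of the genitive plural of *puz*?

*puz*: last vowel = /u/, a high vowel → -gi → *puzgi*.
The plural form *puzgi* — final sound /i/ (a vowel) → -e → *puzgie*.
Since the last vowel of the genitive form *puzgie* is /e/ (an unrounded vowel), it takes -a, giving *puzgiea*.

puzgiea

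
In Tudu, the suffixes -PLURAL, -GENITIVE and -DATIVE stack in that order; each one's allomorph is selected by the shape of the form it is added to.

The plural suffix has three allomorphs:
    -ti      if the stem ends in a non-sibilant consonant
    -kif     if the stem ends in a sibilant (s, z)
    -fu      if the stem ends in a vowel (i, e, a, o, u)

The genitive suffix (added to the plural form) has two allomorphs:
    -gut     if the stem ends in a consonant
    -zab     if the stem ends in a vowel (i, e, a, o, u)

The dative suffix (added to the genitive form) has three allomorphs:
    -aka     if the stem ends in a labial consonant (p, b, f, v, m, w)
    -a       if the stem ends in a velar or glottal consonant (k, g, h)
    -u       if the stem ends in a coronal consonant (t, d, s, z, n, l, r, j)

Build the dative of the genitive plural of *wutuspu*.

The final sound of *wutuspu* is /u/, which is a vowel, so the plural suffix is -fu, giving *wutuspufu*.
Since the final sound of the plural form *wutuspufu* is /u/ (a vowel), it takes -zab, giving *wutuspufuzab*.
The genitive form *wutuspufuzab*: final consonant = /b/, labial → -aka → *wutuspufuzabaka*.

wutuspufuzabaka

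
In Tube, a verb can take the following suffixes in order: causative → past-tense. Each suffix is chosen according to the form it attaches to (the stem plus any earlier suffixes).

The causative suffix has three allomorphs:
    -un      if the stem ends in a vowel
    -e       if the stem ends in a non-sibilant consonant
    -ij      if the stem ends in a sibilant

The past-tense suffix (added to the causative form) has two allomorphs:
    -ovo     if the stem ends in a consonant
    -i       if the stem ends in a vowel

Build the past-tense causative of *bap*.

bapei

Since the final sound of *bap* is /p/ (a non-sibilant consonant), it takes -e, giving *bape*.
The causative form *bape* — final sound /e/ (a vowel) → -i → *bapei*.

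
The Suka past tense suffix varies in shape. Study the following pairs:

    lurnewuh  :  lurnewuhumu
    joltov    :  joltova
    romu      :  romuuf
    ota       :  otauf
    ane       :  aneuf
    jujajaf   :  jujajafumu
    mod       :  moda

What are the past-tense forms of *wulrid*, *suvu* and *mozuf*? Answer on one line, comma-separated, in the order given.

Looking at the final sound of each stem: -umu when the stem ends in a voiceless consonant (*lurnewuh*, *jujajaf*); -a when the stem ends in a voiced consonant (*joltov*, *mod*); -uf when the stem ends in a vowel (*romu*, *ota*, *ane*).
*wulrid*: final sound = /d/, a voiced consonant → -a → *wulrida*.
Since the final sound of *suvu* is /u/ (a vowel), it takes -uf, giving *suvuuf*.
*mozuf* — final sound /f/ (a voiceless consonant) → -umu → *mozufumu*.

wulrida, suvuuf, mozufumu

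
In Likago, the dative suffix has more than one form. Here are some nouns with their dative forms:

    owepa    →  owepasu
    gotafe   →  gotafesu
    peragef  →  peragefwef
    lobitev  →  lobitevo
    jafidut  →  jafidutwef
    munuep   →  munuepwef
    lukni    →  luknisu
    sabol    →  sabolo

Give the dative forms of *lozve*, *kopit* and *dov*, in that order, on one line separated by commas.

lozvesu, kopitwef, dovo

The suffix is conditioned by the final sound: -wef when the stem ends in a voiceless consonant (*peragef*, *jafidut*, *munuep*); -o when the stem ends in a voiced consonant (*lobitev*, *sabol*); -su when the stem ends in a vowel (*owepa*, *gotafe*, *lukni*).
Since the final sound of *lozve* is /e/ (a vowel), it takes -su, giving *lozvesu*.
*kopit* — final sound /t/ (a voiceless consonant) → -wef → *kopitwef*.
*dov* — final sound /v/ (a voiced consonant) → -o → *dovo*.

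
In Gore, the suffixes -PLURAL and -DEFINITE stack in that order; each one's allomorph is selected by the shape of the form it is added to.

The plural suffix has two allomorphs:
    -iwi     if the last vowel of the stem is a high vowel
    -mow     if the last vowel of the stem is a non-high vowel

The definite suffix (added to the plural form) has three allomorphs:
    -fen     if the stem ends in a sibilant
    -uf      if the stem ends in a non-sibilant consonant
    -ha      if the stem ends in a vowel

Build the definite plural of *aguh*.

aguhiwiha

*aguh* — last vowel /u/ (a high vowel) → -iwi → *aguhiwi*.
The final sound of the plural form *aguhiwi* is /i/, which is a vowel, so the definite suffix is -ha, giving *aguhiwiha*.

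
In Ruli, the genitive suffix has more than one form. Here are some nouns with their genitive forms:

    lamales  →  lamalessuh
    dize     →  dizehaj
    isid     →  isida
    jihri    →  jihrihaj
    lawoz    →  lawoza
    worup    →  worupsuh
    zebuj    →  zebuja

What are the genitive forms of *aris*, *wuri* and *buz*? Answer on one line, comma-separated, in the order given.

arissuh, wurihaj, buza

Looking at the final sound of each stem: -suh when the stem ends in a voiceless consonant (*lamales*, *worup*); -a when the stem ends in a voiced consonant (*isid*, *lawoz*, *zebuj*); -haj when the stem ends in a vowel (*dize*, *jihri*).
The final sound of *aris* is /s/, which is a voiceless consonant, so the suffix is -suh, giving *arissuh*.
*wuri* — final sound /i/ (a vowel) → -haj → *wurihaj*.
The final sound of *buz* is /z/, which is a voiced consonant, so the suffix is -a, giving *buza*.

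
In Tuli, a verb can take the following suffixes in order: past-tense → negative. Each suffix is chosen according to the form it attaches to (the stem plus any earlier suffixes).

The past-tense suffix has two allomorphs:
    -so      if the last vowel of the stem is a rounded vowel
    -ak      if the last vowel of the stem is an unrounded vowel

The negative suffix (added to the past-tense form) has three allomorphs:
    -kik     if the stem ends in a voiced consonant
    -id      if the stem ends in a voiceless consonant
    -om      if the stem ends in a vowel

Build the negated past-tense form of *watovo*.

watovosoom

Since the last vowel of *watovo* is /o/ (a rounded vowel), it takes -so, giving *watovoso*.
The past-tense form *watovoso*: final sound = /o/, a vowel → -om → *watovosoom*.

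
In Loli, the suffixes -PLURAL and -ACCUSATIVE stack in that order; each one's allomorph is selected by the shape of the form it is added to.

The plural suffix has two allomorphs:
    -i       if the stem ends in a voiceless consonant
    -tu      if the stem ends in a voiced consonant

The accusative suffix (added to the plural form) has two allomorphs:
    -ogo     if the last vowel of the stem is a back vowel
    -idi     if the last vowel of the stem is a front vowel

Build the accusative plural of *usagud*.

usagudtuogo

Since the final consonant of *usagud* is /d/ (voiced), it takes -tu, giving *usagudtu*.
The plural form *usagudtu* — last vowel /u/ (a back vowel) → -ogo → *usagudtuogo*.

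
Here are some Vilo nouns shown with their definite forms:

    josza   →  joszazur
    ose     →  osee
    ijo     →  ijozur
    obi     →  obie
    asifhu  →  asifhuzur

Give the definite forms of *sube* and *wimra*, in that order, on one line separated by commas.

subee, wimrazur

The suffix is conditioned by the last vowel: -e when the last vowel of the stem is a front vowel (*ose*, *obi*); -zur when the last vowel of the stem is a back vowel (*josza*, *ijo*, *asifhu*).
The last vowel of *sube* is /e/, which is a front vowel, so the suffix is -e, giving *subee*.
*wimra*: last vowel = /a/, a back vowel → -zur → *wimrazur*.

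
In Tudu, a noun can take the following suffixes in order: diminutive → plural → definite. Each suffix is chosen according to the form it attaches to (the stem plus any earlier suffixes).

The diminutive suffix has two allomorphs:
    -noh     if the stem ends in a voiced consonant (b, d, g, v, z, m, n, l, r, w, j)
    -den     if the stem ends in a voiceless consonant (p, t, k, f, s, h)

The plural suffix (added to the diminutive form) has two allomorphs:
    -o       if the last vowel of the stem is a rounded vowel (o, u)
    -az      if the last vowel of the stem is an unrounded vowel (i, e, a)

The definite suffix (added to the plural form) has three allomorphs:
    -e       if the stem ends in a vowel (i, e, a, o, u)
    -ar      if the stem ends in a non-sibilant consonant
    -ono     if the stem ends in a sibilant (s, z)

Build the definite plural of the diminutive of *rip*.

*rip*: final consonant = /p/, voiceless → -den → *ripden*.
The diminutive form *ripden*: last vowel = /e/, an unrounded vowel → -az → *ripdenaz*.
Since the final sound of the plural form *ripdenaz* is /z/ (a sibilant), it takes -ono, giving *ripdenazono*.

ripdenazono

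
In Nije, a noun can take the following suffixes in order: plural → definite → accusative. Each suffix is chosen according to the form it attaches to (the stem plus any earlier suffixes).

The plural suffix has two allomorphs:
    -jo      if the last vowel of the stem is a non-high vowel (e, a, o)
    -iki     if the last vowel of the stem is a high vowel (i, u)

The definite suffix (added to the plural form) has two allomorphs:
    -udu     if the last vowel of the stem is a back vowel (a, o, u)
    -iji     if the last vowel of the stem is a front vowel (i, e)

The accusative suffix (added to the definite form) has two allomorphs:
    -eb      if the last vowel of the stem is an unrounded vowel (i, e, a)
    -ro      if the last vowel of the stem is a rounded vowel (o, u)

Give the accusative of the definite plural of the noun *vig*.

Since the last vowel of *vig* is /i/ (a high vowel), it takes -iki, giving *vigiki*.
The last vowel of the plural form *vigiki* is /i/, which is a front vowel, so the definite suffix is -iji, giving *vigikiiji*.
The last vowel of the definite form *vigikiiji* is /i/, which is an unrounded vowel, so the accusative suffix is -eb, giving *vigikiijieb*.

vigikiijieb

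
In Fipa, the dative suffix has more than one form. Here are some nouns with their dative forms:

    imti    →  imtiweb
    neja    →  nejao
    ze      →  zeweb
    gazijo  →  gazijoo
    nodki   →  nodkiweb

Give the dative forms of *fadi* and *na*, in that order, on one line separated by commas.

The pattern is front/back vowel harmony: -web when the last vowel of the stem is a front vowel (*imti*, *ze*, *nodki*); -o when the last vowel of the stem is a back vowel (*neja*, *gazijo*).
The last vowel of *fadi* is /i/, which is a front vowel, so the suffix is -web, giving *fadiweb*.
Since the last vowel of *na* is /a/ (a back vowel), it takes -o, giving *nao*.

fadiweb, nao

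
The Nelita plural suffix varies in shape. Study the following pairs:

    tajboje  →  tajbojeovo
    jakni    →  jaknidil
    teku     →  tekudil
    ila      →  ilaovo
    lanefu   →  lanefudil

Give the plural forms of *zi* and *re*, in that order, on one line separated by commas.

Looking at the last vowel of each stem: -dil when the last vowel of the stem is a high vowel (*jakni*, *teku*, *lanefu*); -ovo when the last vowel of the stem is a non-high vowel (*tajboje*, *ila*).
*zi*: last vowel = /i/, a high vowel → -dil → *zidil*.
*re* — last vowel /e/ (a non-high vowel) → -ovo → *reovo*.

zidil, reovo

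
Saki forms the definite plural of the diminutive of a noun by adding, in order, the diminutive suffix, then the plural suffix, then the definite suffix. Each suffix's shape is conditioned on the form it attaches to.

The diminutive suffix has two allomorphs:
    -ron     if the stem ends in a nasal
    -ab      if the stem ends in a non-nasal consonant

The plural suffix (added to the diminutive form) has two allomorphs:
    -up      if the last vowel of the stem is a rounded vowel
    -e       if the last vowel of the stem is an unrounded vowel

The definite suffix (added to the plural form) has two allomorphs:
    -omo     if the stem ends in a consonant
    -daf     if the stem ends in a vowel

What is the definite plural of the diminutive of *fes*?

fesabedaf

The final consonant of *fes* is /s/, which is non-nasal, so the diminutive suffix is -ab, giving *fesab*.
The last vowel of the diminutive form *fesab* is /a/, which is an unrounded vowel, so the plural suffix is -e, giving *fesabe*.
The plural form *fesabe*: final sound = /e/, a vowel → -daf → *fesabedaf*.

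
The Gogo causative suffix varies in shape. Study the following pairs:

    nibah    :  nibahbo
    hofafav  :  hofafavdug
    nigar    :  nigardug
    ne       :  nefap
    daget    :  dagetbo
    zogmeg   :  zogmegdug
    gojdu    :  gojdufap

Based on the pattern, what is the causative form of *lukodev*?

The alternation tracks the final sound of the stem — -bo when the stem ends in a voiceless consonant (*nibah*, *daget*); -dug when the stem ends in a voiced consonant (*hofafav*, *nigar*, *zogmeg*); -fap when the stem ends in a vowel (*ne*, *gojdu*).
The final sound of *lukodev* is /v/, which is a voiced consonant, so the suffix is -dug, giving *lukodevdug*.

lukodevdug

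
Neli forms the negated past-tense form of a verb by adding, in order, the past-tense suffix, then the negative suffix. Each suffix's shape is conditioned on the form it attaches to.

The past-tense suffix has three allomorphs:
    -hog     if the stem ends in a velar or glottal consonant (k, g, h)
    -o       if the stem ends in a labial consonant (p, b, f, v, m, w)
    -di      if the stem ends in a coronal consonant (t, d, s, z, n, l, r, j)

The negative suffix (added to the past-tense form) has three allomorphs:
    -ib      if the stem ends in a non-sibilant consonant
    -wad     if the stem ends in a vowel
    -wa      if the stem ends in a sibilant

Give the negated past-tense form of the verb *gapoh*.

*gapoh*: final consonant = /h/, velar/glottal → -hog → *gapohhog*.
The final sound of the past-tense form *gapohhog* is /g/, which is a non-sibilant consonant, so the negative suffix is -ib, giving *gapohhogib*.

gapohhogib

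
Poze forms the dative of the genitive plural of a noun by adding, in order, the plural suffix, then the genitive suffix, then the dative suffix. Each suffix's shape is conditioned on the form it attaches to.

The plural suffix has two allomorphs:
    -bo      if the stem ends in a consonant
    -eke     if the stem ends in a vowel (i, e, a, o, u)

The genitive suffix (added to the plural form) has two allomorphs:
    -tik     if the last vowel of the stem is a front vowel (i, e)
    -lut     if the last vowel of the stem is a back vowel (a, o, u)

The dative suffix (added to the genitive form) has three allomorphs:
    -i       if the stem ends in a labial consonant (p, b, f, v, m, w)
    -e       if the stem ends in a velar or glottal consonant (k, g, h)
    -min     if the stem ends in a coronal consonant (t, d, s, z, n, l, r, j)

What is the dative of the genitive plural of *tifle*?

The final sound of *tifle* is /e/, which is a vowel, so the plural suffix is -eke, giving *tifleeke*.
The last vowel of the plural form *tifleeke* is /e/, which is a front vowel, so the genitive suffix is -tik, giving *tifleeketik*.
Since the final consonant of the genitive form *tifleeketik* is /k/ (velar/glottal), it takes -e, giving *tifleeketike*.

tifleeketike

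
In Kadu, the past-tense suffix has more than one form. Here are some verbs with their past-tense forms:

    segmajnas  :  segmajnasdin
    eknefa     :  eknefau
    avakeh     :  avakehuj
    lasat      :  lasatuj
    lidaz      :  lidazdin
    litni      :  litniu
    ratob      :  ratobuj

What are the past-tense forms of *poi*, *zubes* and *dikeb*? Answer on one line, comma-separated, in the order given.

poiu, zubesdin, dikebuj

The alternation tracks the final sound of the stem — -din when the stem ends in a sibilant (*segmajnas*, *lidaz*); -uj when the stem ends in a non-sibilant consonant (*avakeh*, *lasat*, *ratob*); -u when the stem ends in a vowel (*eknefa*, *litni*).
Since the final sound of *poi* is /i/ (a vowel), it takes -u, giving *poiu*.
The final sound of *zubes* is /s/, which is a sibilant, so the suffix is -din, giving *zubesdin*.
*dikeb* — final sound /b/ (a non-sibilant consonant) → -uj → *dikebuj*.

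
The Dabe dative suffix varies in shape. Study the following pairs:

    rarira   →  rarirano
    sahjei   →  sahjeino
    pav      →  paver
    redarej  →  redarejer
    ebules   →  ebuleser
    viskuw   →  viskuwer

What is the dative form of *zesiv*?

zesiver

The pattern is consonant vs. vowel: -er when the stem ends in a consonant (*pav*, *redarej*, *ebules*, *viskuw*); -no when the stem ends in a vowel (*rarira*, *sahjei*).
*zesiv* — final sound /v/ (a consonant) → -er → *zesiver*.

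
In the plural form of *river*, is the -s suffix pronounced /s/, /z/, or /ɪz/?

The stem *river* ends in a voiced non-sibilant sound.
The plural suffix surfaces as /ɪz/ after sibilants, /s/ after other voiceless consonants, and /z/ after other voiced sounds.
So the plural -s on *river* is pronounced /z/.

/z/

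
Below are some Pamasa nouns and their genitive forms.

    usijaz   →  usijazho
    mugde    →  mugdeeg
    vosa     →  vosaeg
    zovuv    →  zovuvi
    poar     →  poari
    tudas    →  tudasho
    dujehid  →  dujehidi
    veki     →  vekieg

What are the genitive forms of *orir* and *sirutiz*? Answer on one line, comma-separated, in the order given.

The alternation tracks the final sound of the stem — -ho when the stem ends in a sibilant (*usijaz*, *tudas*); -i when the stem ends in a non-sibilant consonant (*zovuv*, *poar*, *dujehid*); -eg when the stem ends in a vowel (*mugde*, *vosa*, *veki*).
*orir*: final sound = /r/, a non-sibilant consonant → -i → *oriri*.
Since the final sound of *sirutiz* is /z/ (a sibilant), it takes -ho, giving *sirutizho*.

oriri, sirutizho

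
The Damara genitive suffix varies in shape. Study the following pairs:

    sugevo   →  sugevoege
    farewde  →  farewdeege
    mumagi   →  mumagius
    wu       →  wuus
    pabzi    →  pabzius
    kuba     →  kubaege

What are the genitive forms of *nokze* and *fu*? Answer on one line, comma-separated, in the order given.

Looking at the last vowel of each stem: -us when the last vowel of the stem is a high vowel (*mumagi*, *wu*, *pabzi*); -ege when the last vowel of the stem is a non-high vowel (*sugevo*, *farewde*, *kuba*).
The last vowel of *nokze* is /e/, which is a non-high vowel, so the suffix is -ege, giving *nokzeege*.
The last vowel of *fu* is /u/, which is a high vowel, so the suffix is -us, giving *fuus*.

nokzeege, fuus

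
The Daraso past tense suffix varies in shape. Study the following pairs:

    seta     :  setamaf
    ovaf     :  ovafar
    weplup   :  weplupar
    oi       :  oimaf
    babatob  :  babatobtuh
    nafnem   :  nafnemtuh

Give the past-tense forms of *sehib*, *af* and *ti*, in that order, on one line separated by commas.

The alternation tracks the final sound of the stem — -ar when the stem ends in a voiceless consonant (*ovaf*, *weplup*); -tuh when the stem ends in a voiced consonant (*babatob*, *nafnem*); -maf when the stem ends in a vowel (*seta*, *oi*).
The final sound of *sehib* is /b/, which is a voiced consonant, so the suffix is -tuh, giving *sehibtuh*.
*af* — final sound /f/ (a voiceless consonant) → -ar → *afar*.
*ti*: final sound = /i/, a vowel → -maf → *timaf*.

sehibtuh, afar, timaf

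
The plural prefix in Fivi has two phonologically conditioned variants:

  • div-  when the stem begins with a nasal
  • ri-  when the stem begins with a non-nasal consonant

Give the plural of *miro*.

divmiro

*miro*: first consonant = /m/, a nasal → div- → *divmiro*.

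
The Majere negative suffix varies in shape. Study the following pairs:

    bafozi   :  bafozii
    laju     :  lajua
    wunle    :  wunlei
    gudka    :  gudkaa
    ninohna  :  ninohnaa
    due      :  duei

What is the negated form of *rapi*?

rapii

The alternation tracks the last vowel of the stem — -i when the last vowel of the stem is a front vowel (*bafozi*, *wunle*, *due*); -a when the last vowel of the stem is a back vowel (*laju*, *gudka*, *ninohna*).
*rapi*: last vowel = /i/, a front vowel → -i → *rapii*.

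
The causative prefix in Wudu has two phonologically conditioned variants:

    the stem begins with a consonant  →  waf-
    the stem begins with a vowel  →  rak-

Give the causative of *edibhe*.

rakedibhe

The first sound of *edibhe* is /e/, which is a vowel, so the prefix is rak-, giving *rakedibhe*.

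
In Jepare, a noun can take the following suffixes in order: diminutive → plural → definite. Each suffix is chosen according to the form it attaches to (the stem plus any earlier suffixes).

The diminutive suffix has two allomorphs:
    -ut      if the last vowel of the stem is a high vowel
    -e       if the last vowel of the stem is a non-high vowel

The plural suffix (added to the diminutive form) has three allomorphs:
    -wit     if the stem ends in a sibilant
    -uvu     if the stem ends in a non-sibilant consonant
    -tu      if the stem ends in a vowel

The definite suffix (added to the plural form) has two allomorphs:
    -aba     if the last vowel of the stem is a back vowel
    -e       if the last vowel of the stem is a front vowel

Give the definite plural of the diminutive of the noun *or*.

oretuaba

Since the last vowel of *or* is /o/ (a non-high vowel), it takes -e, giving *ore*.
The diminutive form *ore*: final sound = /e/, a vowel → -tu → *oretu*.
Since the last vowel of the plural form *oretu* is /u/ (a back vowel), it takes -aba, giving *oretuaba*.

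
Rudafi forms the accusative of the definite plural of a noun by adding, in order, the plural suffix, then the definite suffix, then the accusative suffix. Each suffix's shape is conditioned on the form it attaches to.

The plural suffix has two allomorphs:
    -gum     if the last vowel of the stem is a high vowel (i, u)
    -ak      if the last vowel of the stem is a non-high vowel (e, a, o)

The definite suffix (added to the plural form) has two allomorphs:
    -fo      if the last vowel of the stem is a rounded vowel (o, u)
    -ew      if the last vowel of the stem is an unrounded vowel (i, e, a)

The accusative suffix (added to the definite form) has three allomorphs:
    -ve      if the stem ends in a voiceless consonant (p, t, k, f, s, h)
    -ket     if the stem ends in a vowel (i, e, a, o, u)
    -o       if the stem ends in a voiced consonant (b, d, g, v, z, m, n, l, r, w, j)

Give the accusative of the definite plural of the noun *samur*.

Since the last vowel of *samur* is /u/ (a high vowel), it takes -gum, giving *samurgum*.
The plural form *samurgum* — last vowel /u/ (a rounded vowel) → -fo → *samurgumfo*.
The definite form *samurgumfo* — final sound /o/ (a vowel) → -ket → *samurgumfoket*.

samurgumfoket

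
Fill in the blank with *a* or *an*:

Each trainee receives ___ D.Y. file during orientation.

The indefinite article is chosen by the initial *sound* of the following word, not its spelling.
The initialism *D.Y.* is read letter by letter; the first letter, D, is pronounced /diː/, which begins with a consonant sound.
So the article is *a*: Each trainee receives a D.Y. file during orientation.

a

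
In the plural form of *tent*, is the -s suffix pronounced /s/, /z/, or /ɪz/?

The stem *tent* ends in a voiceless non-sibilant consonant.
The plural suffix surfaces as /ɪz/ after sibilants, /s/ after other voiceless consonants, and /z/ after other voiced sounds.
So the plural -s on *tent* is pronounced /s/.

/s/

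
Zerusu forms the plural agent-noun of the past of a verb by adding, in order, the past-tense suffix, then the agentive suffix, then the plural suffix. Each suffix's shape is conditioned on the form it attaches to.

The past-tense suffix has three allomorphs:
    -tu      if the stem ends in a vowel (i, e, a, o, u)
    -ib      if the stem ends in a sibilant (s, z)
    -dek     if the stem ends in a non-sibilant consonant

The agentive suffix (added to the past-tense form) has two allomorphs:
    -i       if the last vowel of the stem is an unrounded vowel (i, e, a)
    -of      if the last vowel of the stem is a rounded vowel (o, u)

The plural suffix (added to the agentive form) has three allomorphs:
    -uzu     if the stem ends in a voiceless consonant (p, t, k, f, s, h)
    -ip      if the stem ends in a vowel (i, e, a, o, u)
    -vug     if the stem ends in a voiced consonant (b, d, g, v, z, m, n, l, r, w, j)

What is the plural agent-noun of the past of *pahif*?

pahifdekiip

*pahif* — final sound /f/ (a non-sibilant consonant) → -dek → *pahifdek*.
The past-tense form *pahifdek*: last vowel = /e/, an unrounded vowel → -i → *pahifdeki*.
The agentive form *pahifdeki*: final sound = /i/, a vowel → -ip → *pahifdekiip*.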